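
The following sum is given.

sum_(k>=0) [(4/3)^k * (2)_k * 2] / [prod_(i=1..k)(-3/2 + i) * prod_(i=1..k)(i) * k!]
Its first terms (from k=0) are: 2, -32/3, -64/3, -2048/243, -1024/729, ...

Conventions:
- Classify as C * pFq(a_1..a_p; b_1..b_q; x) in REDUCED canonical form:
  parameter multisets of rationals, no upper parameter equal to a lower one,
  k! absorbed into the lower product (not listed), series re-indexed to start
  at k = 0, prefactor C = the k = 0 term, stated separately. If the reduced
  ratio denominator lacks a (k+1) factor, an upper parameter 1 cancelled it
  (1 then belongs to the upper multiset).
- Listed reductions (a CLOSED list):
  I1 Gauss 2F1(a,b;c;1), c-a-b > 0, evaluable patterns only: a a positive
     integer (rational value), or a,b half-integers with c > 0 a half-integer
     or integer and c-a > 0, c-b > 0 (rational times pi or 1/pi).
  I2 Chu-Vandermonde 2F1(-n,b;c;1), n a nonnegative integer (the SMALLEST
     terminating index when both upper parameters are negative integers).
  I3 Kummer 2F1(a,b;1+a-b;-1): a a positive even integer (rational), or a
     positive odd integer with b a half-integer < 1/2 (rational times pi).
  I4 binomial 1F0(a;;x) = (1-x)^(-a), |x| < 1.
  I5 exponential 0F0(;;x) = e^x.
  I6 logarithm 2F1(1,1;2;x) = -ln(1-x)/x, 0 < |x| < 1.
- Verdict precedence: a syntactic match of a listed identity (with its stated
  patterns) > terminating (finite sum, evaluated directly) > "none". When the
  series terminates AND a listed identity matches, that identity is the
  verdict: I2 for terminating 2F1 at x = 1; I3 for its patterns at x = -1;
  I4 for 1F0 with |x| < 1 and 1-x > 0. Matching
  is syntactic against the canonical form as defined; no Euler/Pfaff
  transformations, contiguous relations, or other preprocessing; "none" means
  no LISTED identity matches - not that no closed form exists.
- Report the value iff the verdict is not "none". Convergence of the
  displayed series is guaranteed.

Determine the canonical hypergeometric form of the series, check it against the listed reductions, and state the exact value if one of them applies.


At argument 4/3: a 1F2 with upper {2}, lower {-1/2, 1}, scaled by C = 2. Verdict: none here - no I1-I6 shape fits x = 4/3 with lower {-1/2, 1}.

Key observation: with t_0 = 2, the lower running product (C = 2) is a rising factorial.
Adjacent-term ratio: r(k) = (4/3) * (k+2) / [(k-1/2) (k+1) (k+1)] - rational in k. x = (4/3); t_0 = 2; negate the roots.


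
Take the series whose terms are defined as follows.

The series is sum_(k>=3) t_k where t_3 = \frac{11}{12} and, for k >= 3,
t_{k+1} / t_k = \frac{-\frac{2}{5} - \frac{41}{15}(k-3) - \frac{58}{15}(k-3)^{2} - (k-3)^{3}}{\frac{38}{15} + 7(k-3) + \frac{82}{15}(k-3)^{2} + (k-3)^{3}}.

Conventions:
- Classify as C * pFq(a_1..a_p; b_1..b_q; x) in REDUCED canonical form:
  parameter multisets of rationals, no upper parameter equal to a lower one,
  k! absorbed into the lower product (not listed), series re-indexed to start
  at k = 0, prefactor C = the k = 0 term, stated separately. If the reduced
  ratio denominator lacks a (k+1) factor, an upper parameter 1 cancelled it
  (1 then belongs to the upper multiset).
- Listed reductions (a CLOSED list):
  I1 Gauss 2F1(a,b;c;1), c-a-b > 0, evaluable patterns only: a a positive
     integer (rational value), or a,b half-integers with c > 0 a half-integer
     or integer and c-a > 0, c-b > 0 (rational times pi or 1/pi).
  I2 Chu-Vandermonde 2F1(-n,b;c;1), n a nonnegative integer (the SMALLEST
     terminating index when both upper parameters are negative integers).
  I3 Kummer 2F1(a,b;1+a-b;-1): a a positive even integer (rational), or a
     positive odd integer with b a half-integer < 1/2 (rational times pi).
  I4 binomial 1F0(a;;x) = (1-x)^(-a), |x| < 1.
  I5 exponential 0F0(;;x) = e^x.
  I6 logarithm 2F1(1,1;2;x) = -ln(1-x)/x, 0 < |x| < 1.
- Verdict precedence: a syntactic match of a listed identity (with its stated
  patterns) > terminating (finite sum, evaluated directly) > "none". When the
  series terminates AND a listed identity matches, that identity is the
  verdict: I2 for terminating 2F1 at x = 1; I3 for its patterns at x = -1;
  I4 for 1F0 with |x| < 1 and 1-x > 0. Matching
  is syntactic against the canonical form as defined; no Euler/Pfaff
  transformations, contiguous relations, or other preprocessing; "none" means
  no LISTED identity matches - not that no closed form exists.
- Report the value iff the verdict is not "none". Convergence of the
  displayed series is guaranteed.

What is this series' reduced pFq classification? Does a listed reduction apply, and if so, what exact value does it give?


With C = \frac{11}{12}: the canonical form is 2F1(\frac{1}{5}, 3; \frac{19}{5}; -1). Verdict: no listed reduction: x = -1 and upper {\frac{1}{5}, 3} fail every I1-I6 pattern.

Key step: t_0 = \frac{11}{12} here, and cancel k + 2/3 from the displayed ratio first; then C = 11/12.
Consecutive-term ratio: r(k) = -1 * (k+\frac{1}{5}) (k+3) / [(k+\frac{19}{5}) (k+1)] - poly over poly, x = -1 from leading terms; C = \frac{11}{12} at k = 0.


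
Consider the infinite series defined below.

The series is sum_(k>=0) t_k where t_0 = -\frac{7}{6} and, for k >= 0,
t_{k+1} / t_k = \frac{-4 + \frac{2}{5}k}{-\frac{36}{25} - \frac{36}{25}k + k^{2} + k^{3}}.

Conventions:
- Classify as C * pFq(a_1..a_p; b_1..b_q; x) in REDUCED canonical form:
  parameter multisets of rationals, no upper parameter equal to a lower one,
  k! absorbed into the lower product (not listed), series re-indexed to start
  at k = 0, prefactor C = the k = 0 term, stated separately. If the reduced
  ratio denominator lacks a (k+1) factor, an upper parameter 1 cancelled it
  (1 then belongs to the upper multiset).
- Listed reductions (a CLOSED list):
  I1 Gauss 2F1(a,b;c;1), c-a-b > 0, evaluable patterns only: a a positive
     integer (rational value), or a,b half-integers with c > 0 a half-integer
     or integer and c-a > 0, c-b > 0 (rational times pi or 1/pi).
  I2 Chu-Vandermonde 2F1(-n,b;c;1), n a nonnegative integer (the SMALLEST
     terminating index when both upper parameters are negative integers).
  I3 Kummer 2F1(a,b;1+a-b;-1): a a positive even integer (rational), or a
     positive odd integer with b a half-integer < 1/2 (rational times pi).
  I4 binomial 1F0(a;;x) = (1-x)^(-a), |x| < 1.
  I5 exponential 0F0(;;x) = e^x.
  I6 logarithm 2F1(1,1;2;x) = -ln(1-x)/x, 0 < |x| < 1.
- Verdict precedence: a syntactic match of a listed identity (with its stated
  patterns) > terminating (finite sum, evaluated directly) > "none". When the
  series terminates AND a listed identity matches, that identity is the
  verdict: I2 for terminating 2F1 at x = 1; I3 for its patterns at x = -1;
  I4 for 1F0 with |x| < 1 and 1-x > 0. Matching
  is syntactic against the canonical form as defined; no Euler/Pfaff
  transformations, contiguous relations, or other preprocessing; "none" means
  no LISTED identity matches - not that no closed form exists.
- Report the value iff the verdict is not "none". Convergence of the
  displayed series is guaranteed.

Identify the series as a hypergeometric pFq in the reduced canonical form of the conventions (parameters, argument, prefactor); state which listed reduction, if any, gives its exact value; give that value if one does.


Reduced: x = \frac{2}{5}, 1F2, upper = {-10}, lower = {-\frac{6}{5}, \frac{6}{5}}, C = -\frac{7}{6}. Verdict: terminating - no listed pattern fits, but -10 in the upper list cuts the series at k = 10; direct evaluation. Exact value: -\frac{1119738864685839870529}{88616038494521970432}.

Key observation: from the first term -\frac{7}{6}: the expanded ratio factors over Q; C = -7/6, x = 2/5, roots give parameters.
Term ratio: r(k) = \frac{2}{5} * (k-10) / [(k-\frac{6}{5}) (k+\frac{6}{5}) (k+1)] - rational; roots negated = parameters, x = \frac{2}{5}, C = -\frac{7}{6}.


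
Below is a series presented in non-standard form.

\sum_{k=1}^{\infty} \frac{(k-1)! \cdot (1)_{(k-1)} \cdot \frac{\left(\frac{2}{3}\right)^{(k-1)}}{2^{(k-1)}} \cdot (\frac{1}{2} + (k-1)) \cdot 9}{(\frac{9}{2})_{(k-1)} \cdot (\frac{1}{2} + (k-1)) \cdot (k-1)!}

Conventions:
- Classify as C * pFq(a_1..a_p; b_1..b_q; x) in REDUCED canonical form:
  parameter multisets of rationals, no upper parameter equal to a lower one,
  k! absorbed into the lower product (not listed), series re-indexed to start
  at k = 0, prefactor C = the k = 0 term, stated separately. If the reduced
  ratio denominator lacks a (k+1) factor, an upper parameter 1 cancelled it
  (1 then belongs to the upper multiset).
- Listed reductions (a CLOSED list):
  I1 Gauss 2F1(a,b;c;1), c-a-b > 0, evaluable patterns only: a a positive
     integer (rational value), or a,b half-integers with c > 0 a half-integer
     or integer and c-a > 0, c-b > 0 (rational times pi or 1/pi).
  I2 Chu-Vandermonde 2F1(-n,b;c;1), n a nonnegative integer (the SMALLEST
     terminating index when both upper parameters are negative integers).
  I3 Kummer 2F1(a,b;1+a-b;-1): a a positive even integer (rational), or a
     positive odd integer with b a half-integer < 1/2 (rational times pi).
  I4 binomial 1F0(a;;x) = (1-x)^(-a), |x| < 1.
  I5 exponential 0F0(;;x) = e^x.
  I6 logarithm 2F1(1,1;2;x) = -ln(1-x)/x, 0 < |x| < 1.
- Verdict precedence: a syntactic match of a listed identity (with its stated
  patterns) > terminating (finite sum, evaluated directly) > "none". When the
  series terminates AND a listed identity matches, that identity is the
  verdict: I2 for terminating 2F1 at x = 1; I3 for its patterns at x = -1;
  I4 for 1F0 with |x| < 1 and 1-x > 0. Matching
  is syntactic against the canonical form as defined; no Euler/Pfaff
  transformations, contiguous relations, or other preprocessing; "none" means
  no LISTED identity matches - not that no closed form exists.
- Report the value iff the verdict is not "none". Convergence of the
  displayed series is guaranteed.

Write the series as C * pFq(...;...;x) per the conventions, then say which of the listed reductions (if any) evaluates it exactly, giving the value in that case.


The series (x = \frac{1}{3}) is 2F1: upper {1, 1}, lower {\frac{9}{2}}, prefactor 9. Verdict: none (x = \frac{1}{3}): each listed identity misses the multisets {1, 1} ; {\frac{9}{2}}.

The tell: t_0 = 9 here, and the factor k + 1/2 cancels (top and bottom), leaving prefactor 9.
Consecutive-term ratio: r(k) = \frac{1}{3} * (k+1) (k+1) / [(k+\frac{9}{2}) (k+1)] - rational in k, leading ratio \frac{1}{3}; with t_0 = 9, classification follows.


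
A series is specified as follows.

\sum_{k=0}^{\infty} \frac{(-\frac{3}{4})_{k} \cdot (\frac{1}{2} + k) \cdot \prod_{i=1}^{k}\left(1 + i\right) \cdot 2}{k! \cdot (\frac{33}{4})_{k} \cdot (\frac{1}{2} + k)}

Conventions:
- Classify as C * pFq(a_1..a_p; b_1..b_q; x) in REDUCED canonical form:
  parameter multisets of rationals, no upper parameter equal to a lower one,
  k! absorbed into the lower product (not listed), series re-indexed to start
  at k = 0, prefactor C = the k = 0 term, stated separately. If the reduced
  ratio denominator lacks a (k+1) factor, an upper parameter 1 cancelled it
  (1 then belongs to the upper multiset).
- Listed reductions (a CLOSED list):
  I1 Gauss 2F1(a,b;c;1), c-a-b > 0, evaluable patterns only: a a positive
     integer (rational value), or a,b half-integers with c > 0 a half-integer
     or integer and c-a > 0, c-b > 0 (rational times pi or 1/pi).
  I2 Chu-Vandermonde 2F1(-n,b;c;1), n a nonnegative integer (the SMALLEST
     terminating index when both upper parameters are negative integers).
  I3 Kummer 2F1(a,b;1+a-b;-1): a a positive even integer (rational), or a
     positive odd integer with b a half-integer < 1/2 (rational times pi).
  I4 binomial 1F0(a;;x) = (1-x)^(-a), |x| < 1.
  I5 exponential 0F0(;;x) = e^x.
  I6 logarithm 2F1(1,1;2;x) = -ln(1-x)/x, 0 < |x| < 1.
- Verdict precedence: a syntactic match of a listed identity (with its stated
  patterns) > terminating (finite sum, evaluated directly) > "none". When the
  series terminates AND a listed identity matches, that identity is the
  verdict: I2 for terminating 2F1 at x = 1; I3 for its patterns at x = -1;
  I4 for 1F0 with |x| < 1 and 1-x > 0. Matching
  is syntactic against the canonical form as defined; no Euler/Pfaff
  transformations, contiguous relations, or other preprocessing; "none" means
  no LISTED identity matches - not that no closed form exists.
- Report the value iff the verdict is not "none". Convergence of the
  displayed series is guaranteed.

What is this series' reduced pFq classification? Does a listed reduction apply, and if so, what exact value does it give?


Prefactor 2, argument 1: 2F1 with upper {-\frac{3}{4}, 2} over lower {\frac{33}{4}}. Verdict: the Gauss summation I1 matches (x = 1: the Gamma ratio telescopes since c-a-b = 7 > 0 and a = 2 in Z>0). Its exact value is \frac{725}{448}.

First insight: t_0 = 2 here, and k + 1/2 divides numerator and denominator alike; C = 2, x = 1 after cancelling.
Ratio: r(k) = 1 * (k-\frac{3}{4}) (k+2) / [(k+\frac{33}{4}) (k+1)] ; factor over Q: parameters, x = 1, and C = 2.


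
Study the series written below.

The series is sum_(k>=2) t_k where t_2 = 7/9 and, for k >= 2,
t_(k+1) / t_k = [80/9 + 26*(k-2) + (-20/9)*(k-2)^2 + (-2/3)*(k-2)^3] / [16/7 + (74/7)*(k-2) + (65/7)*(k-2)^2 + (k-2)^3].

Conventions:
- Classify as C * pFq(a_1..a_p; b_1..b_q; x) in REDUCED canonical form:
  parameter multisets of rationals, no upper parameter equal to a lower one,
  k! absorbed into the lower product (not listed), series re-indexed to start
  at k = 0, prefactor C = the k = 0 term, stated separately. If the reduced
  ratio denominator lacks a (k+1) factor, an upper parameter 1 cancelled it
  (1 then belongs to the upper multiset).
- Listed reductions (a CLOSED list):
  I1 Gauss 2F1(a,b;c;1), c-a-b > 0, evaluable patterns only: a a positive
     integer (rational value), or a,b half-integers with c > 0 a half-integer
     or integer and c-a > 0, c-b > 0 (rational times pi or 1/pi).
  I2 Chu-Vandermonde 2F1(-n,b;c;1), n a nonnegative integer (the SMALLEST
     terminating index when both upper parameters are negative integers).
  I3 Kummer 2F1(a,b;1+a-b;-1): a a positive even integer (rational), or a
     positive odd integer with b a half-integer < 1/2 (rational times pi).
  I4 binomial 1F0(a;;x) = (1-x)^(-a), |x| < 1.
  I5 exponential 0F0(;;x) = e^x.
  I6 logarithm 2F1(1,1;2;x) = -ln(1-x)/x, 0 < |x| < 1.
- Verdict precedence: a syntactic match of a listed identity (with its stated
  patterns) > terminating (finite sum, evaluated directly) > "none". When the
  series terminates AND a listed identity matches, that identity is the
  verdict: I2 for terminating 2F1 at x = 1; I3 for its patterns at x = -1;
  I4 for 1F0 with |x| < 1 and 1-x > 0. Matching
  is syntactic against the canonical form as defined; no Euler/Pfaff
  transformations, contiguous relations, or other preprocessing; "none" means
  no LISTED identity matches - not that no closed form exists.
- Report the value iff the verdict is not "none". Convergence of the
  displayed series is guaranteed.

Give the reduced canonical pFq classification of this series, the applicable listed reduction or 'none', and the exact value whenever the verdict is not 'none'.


Prefactor 7/9, argument -2/3: 2F1 with upper {-5, 1/3} over lower {2/7}. Verdict: terminating - upper -5 stops the sum at k = 5; the 6 terms are added exactly. Value: 3934988554/330024861.

Structural cue: x = (-2/3) and factor the ratio over Q (prefactor 7/9): negated roots = parameters.
Consecutive-term ratio: r(k) = (-2/3) * (k-5) (k+1/3) / [(k+2/7) (k+1)] - poly over poly, x = (-2/3) from leading terms; C = 7/9 at k = 0.


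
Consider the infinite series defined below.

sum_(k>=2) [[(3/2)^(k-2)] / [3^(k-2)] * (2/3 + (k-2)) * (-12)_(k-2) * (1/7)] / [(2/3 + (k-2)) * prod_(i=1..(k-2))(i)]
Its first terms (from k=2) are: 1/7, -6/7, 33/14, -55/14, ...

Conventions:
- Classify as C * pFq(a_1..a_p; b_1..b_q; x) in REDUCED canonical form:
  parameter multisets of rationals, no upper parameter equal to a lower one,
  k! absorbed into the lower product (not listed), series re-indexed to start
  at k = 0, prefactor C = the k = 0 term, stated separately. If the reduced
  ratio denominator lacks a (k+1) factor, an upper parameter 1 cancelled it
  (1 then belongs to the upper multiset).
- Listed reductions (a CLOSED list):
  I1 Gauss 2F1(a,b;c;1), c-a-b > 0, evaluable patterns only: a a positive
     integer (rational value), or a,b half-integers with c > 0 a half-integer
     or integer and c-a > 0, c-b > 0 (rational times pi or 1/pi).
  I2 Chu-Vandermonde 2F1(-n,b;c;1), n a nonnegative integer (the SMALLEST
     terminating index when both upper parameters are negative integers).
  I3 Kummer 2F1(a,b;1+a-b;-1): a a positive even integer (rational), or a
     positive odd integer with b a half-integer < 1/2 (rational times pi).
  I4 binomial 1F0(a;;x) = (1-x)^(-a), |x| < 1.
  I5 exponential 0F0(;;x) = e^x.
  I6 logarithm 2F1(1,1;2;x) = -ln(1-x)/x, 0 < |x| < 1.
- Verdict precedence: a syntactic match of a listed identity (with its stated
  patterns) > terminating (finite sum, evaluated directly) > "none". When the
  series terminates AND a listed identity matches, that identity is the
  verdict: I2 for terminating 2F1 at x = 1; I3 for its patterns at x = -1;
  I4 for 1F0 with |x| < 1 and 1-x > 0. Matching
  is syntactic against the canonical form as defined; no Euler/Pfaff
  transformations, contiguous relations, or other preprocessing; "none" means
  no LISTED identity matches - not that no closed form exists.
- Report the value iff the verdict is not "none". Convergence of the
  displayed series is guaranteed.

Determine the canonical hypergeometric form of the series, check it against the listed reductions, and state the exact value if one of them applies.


At argument 1/2: a 1F0 with upper {-12}, lower {-}, scaled by C = 1/7. Verdict (x = 1/2): binomial (I4) applies (the 1F0 binomial series: exponent 12, x = 1/2). Its exact value is 1/28672.

The tell: x = (1/2) and k + 2/3 divides numerator and denominator alike; C = 1/7, x = 1/2 after cancelling.
Consecutive-term ratio: r(k) = (1/2) * (k-12) / [(k+1)] - poly over poly, x = (1/2) from leading terms; C = 1/7 at k = 0.


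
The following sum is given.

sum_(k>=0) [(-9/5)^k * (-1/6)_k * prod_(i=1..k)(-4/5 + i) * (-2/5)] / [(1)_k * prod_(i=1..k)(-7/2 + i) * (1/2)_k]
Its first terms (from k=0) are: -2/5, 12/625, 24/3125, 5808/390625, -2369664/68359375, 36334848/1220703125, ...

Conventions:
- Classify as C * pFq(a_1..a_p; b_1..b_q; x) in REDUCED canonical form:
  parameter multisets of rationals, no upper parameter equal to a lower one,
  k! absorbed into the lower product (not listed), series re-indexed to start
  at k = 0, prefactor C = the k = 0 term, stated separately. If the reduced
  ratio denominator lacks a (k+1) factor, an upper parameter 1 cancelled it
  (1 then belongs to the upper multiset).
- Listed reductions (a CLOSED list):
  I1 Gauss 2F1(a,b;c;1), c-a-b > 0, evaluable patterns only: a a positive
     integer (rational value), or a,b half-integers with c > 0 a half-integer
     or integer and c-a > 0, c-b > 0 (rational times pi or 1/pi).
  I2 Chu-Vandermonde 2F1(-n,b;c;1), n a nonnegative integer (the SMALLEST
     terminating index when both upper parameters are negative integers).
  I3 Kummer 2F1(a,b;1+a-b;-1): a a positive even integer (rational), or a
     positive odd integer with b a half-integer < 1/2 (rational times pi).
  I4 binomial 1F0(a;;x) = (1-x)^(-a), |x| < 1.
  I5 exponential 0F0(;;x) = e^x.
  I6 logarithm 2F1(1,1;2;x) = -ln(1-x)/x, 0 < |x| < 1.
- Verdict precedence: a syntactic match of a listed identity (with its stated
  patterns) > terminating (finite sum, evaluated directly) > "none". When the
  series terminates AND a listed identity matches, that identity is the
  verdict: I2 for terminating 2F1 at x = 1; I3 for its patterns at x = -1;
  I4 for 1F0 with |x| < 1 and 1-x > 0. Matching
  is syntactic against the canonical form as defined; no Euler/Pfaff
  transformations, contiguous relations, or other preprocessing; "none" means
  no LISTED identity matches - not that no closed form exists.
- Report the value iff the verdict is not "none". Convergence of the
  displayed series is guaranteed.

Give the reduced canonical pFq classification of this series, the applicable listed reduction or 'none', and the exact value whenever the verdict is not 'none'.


Canonical form: C = -2/5 times 2F2 with upper {-1/6, 1/5}, lower {-5/2, 1/2}, x = -9/5. Verdict: none - this 2F2 at x = -9/5 matches no listed pattern, and upper {-1/6, 1/5} holds no stopper.

First insight: x = (-9/5) and the lower running product (C = -2/5) is a rising factorial.
Term ratio: r(k) = (-9/5) * (k-1/6) (k+1/5) / [(k-5/2) (k+1/2) (k+1)] - poly over poly, x = (-9/5) from leading terms; C = -2/5 at k = 0.


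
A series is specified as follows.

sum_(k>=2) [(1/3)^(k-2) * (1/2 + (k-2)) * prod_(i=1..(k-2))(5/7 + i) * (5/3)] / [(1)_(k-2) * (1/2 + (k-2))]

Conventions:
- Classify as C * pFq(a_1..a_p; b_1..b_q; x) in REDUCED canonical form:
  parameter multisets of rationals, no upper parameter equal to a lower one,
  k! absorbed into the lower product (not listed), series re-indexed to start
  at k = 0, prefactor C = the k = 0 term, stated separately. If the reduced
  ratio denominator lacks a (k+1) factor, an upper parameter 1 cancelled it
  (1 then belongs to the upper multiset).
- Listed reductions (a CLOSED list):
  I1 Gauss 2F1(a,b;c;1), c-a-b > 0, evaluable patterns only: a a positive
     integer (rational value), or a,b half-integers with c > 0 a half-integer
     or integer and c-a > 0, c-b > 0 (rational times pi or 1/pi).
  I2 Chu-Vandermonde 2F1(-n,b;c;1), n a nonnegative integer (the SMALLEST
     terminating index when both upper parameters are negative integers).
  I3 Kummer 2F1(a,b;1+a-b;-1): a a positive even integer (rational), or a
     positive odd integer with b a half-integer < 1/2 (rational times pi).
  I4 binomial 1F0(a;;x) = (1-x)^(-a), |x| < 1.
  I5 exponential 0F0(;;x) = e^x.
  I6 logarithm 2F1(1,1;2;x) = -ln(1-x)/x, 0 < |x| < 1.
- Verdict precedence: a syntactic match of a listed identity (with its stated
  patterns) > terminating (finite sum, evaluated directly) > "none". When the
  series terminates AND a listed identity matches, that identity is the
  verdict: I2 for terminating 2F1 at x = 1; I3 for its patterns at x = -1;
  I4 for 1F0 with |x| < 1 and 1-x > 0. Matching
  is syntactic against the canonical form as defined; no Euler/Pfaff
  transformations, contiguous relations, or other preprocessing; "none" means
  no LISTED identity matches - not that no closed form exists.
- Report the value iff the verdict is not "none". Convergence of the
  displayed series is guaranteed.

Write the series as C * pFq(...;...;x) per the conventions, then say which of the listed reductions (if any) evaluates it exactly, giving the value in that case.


Key observation: t_0 being 5/3, (1)_k (C = 5/3) is k! itself.
Ratio: r(k) = (1/3) * (k+12/7) / [(k+1)] - rational in k. x = (1/3); t_0 = 5/3; negate the roots.

This is 5/3 * 1F0(12/7; -; 1/3) in reduced canonical form. Verdict: the binomial series (I4) matches (the 1F0 binomial series: exponent -12/7, x = 1/3). Exact value: (5/3) * (2/3)^(-12/7).


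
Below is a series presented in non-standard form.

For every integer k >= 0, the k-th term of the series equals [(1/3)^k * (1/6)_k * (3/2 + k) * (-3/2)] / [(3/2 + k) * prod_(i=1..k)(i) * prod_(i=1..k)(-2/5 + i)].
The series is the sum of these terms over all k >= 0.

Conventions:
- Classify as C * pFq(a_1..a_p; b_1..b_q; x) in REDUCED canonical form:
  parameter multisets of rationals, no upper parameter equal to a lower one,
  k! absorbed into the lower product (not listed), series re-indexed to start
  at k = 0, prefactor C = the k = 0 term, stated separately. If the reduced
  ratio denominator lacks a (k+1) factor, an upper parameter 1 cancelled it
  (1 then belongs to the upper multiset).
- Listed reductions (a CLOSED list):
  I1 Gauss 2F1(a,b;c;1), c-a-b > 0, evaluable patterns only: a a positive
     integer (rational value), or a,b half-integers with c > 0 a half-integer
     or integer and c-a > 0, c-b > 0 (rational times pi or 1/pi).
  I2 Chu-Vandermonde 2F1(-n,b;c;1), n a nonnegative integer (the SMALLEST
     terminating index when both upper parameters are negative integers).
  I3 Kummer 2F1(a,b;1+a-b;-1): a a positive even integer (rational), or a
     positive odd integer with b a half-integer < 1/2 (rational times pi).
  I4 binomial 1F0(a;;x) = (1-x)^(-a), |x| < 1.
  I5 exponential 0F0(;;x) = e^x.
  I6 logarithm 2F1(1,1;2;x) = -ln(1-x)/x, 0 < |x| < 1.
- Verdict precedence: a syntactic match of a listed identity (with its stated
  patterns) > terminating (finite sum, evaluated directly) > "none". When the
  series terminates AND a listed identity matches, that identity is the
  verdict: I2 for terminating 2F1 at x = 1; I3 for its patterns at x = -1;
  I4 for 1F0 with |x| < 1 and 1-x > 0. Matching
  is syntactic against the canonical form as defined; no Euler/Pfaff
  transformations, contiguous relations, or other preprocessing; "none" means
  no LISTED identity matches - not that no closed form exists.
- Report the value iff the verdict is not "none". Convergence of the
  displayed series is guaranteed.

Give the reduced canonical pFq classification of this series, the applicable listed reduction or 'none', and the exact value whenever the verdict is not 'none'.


Reduced: x = 1/3, 1F1, upper = {1/6}, lower = {3/5}, C = -3/2. Verdict: none here - no I1-I6 shape fits x = 1/3 with lower {3/5}.

Structural cue: x = (1/3) and k + 3/2 divides numerator and denominator alike; C = -3/2, x = 1/3 after cancelling.
Consecutive-term ratio: r(k) = (1/3) * (k+1/6) / [(k+3/5) (k+1)] - rational in k. x = (1/3); t_0 = -3/2; negate the roots.


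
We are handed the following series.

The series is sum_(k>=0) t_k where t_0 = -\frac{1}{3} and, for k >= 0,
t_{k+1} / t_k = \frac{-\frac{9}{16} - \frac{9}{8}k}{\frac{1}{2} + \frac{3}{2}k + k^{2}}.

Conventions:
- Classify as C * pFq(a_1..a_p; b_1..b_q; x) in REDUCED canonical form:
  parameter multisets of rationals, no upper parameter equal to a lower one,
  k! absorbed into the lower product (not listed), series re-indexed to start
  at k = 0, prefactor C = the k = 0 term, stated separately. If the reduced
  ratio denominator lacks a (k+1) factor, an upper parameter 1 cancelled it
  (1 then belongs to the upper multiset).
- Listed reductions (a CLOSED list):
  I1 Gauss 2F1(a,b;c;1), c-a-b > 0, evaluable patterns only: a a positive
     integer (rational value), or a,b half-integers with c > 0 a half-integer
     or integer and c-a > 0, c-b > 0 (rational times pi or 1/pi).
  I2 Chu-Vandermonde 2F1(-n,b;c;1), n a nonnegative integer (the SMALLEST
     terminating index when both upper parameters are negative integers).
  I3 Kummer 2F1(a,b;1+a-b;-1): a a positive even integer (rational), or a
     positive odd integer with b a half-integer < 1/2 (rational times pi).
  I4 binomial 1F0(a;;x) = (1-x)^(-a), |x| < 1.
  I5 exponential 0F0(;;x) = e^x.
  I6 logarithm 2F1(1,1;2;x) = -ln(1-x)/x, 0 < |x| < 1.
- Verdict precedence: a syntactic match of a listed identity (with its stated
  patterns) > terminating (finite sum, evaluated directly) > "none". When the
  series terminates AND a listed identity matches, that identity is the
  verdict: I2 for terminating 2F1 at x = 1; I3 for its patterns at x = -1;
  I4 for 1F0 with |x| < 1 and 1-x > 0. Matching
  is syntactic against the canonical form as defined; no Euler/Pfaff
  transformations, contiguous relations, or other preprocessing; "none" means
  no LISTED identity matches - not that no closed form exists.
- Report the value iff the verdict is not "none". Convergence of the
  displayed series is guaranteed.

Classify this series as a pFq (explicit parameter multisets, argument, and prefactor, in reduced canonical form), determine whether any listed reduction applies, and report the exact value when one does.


This is -\frac{1}{3} * 0F0(-; -; -\frac{9}{8}) in reduced canonical form. Verdict: this is exponential (I5) (the 0F0 exponential series at x = -\frac{9}{8}). Its exact value is \left(-\frac{1}{3}\right) \cdot e^{-\frac{9}{8}}.

The tell: x = -\frac{9}{8} and cancel k + 1/2 from the displayed ratio first; then C = -1/3.
Step ratio: r(k) = -\frac{9}{8} * 1 / [(k+1)] - rational; roots negated = parameters, x = -\frac{9}{8}, C = -\frac{1}{3}.


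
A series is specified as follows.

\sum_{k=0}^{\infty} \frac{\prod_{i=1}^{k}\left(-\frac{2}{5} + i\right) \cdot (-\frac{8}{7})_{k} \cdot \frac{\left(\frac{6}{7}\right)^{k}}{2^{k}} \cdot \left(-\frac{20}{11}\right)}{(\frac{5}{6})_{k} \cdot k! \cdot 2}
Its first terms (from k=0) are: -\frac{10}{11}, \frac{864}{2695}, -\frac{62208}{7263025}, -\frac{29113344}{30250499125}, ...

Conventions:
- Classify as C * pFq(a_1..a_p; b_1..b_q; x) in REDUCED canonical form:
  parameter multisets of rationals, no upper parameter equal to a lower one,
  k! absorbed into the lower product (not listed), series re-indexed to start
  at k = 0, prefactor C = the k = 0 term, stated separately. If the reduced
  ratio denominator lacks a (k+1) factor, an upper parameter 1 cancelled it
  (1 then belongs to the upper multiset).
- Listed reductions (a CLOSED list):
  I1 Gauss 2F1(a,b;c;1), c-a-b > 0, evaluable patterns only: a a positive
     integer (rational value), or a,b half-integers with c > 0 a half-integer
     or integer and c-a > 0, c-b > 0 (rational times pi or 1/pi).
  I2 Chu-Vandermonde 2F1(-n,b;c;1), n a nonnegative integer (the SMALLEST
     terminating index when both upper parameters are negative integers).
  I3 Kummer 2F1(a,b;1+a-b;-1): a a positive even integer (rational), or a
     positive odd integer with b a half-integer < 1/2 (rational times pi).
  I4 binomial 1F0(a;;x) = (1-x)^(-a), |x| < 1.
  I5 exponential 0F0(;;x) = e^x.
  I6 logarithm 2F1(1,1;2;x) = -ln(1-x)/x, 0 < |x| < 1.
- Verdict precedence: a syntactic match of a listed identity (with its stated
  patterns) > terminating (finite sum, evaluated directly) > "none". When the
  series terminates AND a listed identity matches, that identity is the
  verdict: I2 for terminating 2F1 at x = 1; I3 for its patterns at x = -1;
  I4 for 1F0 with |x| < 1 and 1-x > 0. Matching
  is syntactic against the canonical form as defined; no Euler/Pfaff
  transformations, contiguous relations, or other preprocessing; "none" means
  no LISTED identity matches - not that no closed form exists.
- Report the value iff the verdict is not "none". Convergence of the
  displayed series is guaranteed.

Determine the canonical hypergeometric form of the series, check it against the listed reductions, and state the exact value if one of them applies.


Canonical form: C = -\frac{10}{11} times 2F1 with upper {-\frac{8}{7}, \frac{3}{5}}, lower {\frac{5}{6}}, x = \frac{3}{7}. Verdict: none here - no I1-I6 shape fits x = \frac{3}{7} with lower {\frac{5}{6}}.

Key observation: from the first term -\frac{10}{11}: the two k-th powers (prefactor -10/11) combine into one argument.
Consecutive-term ratio: r(k) = \frac{3}{7} * (k-\frac{8}{7}) (k+\frac{3}{5}) / [(k+\frac{5}{6}) (k+1)] ; factor over Q: parameters, x = \frac{3}{7}, and C = -\frac{10}{11}.


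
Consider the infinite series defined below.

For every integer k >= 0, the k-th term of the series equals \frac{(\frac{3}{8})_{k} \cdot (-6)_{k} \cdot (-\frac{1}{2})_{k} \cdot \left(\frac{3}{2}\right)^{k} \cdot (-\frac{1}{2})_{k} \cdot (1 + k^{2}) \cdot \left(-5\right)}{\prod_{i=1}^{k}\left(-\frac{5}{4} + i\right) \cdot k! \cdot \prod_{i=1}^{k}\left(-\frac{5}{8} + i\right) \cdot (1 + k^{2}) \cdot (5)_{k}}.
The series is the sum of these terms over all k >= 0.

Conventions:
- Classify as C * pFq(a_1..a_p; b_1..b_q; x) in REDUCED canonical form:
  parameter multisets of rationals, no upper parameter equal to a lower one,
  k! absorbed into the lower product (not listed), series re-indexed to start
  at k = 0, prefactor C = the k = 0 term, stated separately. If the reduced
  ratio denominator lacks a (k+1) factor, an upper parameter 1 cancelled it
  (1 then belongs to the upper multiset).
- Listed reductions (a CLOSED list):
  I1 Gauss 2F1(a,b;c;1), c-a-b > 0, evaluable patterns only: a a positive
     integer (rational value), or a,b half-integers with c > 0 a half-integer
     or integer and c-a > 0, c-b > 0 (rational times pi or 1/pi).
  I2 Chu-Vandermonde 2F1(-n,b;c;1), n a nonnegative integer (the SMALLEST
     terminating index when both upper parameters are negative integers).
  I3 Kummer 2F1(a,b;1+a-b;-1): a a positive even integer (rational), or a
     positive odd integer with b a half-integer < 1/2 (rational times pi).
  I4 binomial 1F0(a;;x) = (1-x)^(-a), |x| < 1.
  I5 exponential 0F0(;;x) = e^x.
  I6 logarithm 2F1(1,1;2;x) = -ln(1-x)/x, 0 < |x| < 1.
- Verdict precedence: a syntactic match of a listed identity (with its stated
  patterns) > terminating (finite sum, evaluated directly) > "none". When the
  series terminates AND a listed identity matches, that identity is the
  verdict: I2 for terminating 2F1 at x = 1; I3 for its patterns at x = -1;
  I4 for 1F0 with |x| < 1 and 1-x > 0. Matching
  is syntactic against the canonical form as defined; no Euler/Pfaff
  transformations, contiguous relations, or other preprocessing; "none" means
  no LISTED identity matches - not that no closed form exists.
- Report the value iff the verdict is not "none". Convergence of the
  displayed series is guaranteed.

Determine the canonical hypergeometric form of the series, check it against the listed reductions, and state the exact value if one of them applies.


x = \frac{3}{2} here; the reduced form reads 3F2, upper {-6, -\frac{1}{2}, -\frac{1}{2}}, lower {-\frac{1}{4}, 5}, C = -5. Verdict: terminating - the sum ends at index 6 because -6 is a negative integer; exact evaluation follows. Sum: -\frac{265031909}{20973568}.

Key step: with t_0 = -5, k^2 + 1 divides numerator and denominator alike; prefactor -5 after cancelling.
Step ratio: r(k) = \frac{3}{2} * (k-6) (k-\frac{1}{2}) (k-\frac{1}{2}) / [(k-\frac{1}{4}) (k+5) (k+1)] - rational; roots negated = parameters, x = \frac{3}{2}, C = -5.


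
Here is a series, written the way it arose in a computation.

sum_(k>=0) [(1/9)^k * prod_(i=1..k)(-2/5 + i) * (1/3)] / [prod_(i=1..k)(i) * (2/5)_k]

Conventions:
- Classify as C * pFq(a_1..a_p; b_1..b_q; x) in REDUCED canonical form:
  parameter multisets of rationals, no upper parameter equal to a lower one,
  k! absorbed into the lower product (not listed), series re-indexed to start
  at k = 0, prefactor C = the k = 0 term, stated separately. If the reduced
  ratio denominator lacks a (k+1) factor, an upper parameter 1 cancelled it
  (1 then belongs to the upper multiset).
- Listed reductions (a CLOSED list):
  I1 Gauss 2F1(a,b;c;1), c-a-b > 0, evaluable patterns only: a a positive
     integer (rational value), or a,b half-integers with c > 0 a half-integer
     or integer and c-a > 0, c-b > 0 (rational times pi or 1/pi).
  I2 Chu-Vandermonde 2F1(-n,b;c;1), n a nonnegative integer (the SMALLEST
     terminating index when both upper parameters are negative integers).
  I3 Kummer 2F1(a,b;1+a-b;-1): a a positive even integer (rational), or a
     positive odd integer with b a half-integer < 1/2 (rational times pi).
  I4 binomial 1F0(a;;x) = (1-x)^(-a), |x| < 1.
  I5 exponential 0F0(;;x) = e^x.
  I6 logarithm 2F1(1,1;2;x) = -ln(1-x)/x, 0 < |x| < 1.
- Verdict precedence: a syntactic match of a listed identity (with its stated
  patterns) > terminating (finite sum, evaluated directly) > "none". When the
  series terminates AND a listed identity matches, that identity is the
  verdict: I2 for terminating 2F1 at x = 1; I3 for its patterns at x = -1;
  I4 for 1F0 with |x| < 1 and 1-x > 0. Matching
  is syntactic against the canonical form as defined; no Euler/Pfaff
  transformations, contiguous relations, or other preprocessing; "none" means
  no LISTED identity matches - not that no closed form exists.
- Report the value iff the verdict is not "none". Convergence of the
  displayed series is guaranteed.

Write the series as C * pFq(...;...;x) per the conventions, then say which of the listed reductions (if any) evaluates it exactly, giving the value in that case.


At argument 1/9: a 1F1 with upper {3/5}, lower {2/5}, scaled by C = 1/3. Verdict: none (x = 1/9): each listed identity misses the multisets {3/5} ; {2/5}.

Structural cue: from the first term 1/3: the product of the first k integers (C = 1/3) is k!.
Ratio: r(k) = (1/9) * (k+3/5) / [(k+2/5) (k+1)] - rational in k, leading ratio (1/9); with t_0 = 1/3, classification follows.


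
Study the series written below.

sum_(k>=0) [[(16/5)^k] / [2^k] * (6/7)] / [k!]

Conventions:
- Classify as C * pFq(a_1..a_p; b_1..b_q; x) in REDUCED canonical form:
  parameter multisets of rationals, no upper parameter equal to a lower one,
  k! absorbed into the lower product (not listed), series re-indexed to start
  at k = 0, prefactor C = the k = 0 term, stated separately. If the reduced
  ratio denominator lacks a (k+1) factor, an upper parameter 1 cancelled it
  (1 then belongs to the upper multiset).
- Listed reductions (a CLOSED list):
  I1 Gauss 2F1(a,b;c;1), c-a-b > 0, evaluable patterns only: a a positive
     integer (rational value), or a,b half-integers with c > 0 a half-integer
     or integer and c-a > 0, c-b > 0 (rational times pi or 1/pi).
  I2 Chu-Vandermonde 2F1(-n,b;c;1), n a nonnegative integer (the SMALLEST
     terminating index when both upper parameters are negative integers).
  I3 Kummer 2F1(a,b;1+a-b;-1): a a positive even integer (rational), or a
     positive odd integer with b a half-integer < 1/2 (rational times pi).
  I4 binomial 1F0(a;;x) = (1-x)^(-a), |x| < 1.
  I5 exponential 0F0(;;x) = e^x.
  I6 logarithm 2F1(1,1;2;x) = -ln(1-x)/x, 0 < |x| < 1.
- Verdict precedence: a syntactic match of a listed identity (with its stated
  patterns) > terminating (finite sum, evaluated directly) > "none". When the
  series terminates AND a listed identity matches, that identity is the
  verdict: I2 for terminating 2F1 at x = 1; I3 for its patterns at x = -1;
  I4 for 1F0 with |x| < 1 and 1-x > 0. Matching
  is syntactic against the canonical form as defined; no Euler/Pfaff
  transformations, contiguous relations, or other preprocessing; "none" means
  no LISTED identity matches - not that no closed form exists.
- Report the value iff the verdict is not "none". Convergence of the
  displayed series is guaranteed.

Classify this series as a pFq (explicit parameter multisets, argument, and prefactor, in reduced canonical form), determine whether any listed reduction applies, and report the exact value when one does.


At argument 8/5: a 0F0 with upper {-}, lower {-}, scaled by C = 6/7. Verdict: the I5 exponential reduction fires (the 0F0 exponential series at x = 8/5). Sum: (6/7) * e^(8/5).

Key step: from the first term 6/7: the two k-th powers (C = 6/7) combine into one argument.
Term ratio: r(k) = (8/5) * 1 / [(k+1)] - poly over poly, x = (8/5) from leading terms; C = 6/7 at k = 0.


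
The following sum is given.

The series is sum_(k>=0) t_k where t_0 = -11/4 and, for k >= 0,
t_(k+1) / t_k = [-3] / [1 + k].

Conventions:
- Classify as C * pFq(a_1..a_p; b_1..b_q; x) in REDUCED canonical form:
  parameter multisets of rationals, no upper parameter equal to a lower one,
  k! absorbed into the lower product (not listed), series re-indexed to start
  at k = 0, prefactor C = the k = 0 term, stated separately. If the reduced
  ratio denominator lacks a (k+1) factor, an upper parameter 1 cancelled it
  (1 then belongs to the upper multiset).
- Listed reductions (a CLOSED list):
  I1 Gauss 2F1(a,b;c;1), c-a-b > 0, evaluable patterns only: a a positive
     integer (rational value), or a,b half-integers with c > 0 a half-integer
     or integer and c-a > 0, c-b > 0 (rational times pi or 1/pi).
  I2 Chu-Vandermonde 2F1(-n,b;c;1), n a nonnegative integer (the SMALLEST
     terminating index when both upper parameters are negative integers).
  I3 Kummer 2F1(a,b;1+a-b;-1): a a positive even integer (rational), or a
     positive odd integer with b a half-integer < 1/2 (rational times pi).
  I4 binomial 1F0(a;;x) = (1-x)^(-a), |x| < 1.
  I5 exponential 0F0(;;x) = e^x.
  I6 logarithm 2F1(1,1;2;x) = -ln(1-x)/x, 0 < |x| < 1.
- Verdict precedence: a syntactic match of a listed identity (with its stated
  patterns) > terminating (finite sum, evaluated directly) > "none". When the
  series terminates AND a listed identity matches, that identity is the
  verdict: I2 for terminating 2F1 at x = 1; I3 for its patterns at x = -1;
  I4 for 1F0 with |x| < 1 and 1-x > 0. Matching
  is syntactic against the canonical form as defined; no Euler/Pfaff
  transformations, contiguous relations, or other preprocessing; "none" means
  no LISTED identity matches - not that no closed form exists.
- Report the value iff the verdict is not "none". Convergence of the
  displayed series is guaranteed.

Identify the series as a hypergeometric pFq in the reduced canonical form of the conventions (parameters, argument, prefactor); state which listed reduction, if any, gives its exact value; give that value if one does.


Reduced: x = -3, 0F0, upper = {-}, lower = {-}, C = -11/4. Verdict: the I5 exponential reduction matches (the 0F0 exponential series at x = -3). Hence: (-11/4) * e^(-3).

Key observation: from the first term -11/4: factor the ratio over Q (prefactor -11/4): negated roots = parameters.
Ratio: r(k) = (-3) * 1 / [(k+1)] - rational in k, leading ratio (-3); with t_0 = -11/4, classification follows.
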